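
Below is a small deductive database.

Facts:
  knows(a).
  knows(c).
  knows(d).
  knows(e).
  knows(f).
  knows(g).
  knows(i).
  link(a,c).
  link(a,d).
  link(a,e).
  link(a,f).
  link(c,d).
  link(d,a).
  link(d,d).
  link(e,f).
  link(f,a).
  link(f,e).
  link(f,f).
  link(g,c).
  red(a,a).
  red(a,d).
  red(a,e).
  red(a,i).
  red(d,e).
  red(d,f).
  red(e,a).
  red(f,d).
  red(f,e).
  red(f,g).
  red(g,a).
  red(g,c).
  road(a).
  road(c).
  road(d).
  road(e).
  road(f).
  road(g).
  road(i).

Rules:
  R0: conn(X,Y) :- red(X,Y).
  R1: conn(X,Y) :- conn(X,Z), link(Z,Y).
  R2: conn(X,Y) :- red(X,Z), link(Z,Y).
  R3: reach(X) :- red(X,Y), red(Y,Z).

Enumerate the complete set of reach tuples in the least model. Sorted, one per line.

round 1: derive reach(a) via R3 from red(a,a), red(a,a)
round 1: derive reach(d) via R3 from red(d,e), red(e,a)
round 1: derive reach(e) via R3 from red(e,a), red(a,a)
round 1: derive reach(f) via R3 from red(f,d), red(d,e)
round 1: derive reach(g) via R3 from red(g,a), red(a,a)

reach(a)
reach(d)
reach(e)
reach(f)
reach(g)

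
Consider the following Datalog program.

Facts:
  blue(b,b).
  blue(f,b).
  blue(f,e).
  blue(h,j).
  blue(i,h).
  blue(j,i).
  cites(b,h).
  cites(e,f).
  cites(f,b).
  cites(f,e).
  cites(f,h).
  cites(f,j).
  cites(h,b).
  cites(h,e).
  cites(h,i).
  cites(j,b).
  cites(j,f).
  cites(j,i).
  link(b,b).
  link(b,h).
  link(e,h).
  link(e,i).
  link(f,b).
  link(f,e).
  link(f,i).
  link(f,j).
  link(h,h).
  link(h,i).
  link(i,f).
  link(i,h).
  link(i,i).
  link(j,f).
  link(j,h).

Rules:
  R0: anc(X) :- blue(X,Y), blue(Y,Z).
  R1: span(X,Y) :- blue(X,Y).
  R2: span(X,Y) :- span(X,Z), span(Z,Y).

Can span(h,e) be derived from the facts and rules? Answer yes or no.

no

round 1: derive span(b,b) via R1 from blue(b,b)
round 1: derive span(f,b) via R1 from blue(f,b)
round 1: derive span(f,e) via R1 from blue(f,e)
round 1: derive span(h,j) via R1 from blue(h,j)
round 1: derive span(i,h) via R1 from blue(i,h)
round 1: derive span(j,i) via R1 from blue(j,i)
round 2: derive span(h,i) via R2 from span(h,j), span(j,i)
round 2: derive span(i,j) via R2 from span(i,h), span(h,j)
round 2: derive span(j,h) via R2 from span(j,i), span(i,h)
round 3: derive span(h,h) via R2 from span(h,i), span(i,h)
round 3: derive span(i,i) via R2 from span(i,h), span(h,i)
round 3: derive span(j,j) via R2 from span(j,h), span(h,j)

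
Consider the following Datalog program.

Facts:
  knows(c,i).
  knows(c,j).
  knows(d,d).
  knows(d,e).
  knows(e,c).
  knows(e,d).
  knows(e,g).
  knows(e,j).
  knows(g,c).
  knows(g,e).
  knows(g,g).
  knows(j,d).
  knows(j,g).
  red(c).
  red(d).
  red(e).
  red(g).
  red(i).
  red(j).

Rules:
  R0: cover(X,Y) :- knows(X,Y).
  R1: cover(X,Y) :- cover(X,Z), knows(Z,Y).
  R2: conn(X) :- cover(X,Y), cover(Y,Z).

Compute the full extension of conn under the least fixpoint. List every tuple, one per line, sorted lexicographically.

round 1: derive cover(c,i) via R0 from knows(c,i)
round 1: derive cover(c,j) via R0 from knows(c,j)
round 1: derive cover(d,d) via R0 from knows(d,d)
round 1: derive cover(d,e) via R0 from knows(d,e)
round 1: derive cover(e,c) via R0 from knows(e,c)
round 1: derive cover(e,d) via R0 from knows(e,d)
round 1: derive cover(e,g) via R0 from knows(e,g)
round 1: derive cover(e,j) via R0 from knows(e,j)
round 1: derive cover(g,c) via R0 from knows(g,c)
round 1: derive cover(g,e) via R0 from knows(g,e)
round 1: derive cover(g,g) via R0 from knows(g,g)
round 1: derive cover(j,d) via R0 from knows(j,d)
round 1: derive cover(j,g) via R0 from knows(j,g)
round 2: derive cover(c,d) via R1 from cover(c,j), knows(j,d)
round 2: derive cover(c,g) via R1 from cover(c,j), knows(j,g)
round 2: derive cover(d,c) via R1 from cover(d,e), knows(e,c)
round 2: derive cover(d,g) via R1 from cover(d,e), knows(e,g)
round 2: derive cover(d,j) via R1 from cover(d,e), knows(e,j)
round 2: derive cover(e,e) via R1 from cover(e,d), knows(d,e)
round 2: derive cover(e,i) via R1 from cover(e,c), knows(c,i)
round 2: derive cover(g,d) via R1 from cover(g,e), knows(e,d)
round 2: derive cover(g,i) via R1 from cover(g,c), knows(c,i)
round 2: derive cover(g,j) via R1 from cover(g,c), knows(c,j)
round 2: derive cover(j,c) via R1 from cover(j,g), knows(g,c)
round 2: derive cover(j,e) via R1 from cover(j,d), knows(d,e)
round 2: derive conn(c) via R2 from cover(c,j), cover(j,d)
round 2: derive conn(d) via R2 from cover(d,d), cover(d,d)
round 2: derive conn(e) via R2 from cover(e,c), cover(c,i)
round 2: derive conn(g) via R2 from cover(g,c), cover(c,i)
round 2: derive conn(j) via R2 from cover(j,d), cover(d,d)
round 3: derive cover(c,c) via R1 from cover(c,g), knows(g,c)
round 3: derive cover(c,e) via R1 from cover(c,d), knows(d,e)
round 3: derive cover(d,i) via R1 from cover(d,c), knows(c,i)
round 3: derive cover(j,i) via R1 from cover(j,c), knows(c,i)
round 3: derive cover(j,j) via R1 from cover(j,c), knows(c,j)

conn(c)
conn(d)
conn(e)
conn(g)
conn(j)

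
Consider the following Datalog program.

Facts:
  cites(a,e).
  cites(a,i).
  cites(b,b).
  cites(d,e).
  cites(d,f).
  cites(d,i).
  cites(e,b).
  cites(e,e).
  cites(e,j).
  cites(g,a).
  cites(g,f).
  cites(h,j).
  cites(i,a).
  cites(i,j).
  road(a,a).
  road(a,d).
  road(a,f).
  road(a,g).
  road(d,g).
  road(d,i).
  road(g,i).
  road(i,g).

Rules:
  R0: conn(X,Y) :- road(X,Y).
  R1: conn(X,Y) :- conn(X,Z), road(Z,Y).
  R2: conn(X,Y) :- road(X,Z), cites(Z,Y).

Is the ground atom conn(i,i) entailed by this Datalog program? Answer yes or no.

round 1: derive conn(a,a) via R0 from road(a,a)
round 1: derive conn(a,d) via R0 from road(a,d)
round 1: derive conn(a,f) via R0 from road(a,f)
round 1: derive conn(a,g) via R0 from road(a,g)
round 1: derive conn(d,g) via R0 from road(d,g)
round 1: derive conn(d,i) via R0 from road(d,i)
round 1: derive conn(g,i) via R0 from road(g,i)
round 1: derive conn(i,g) via R0 from road(i,g)
round 1: derive conn(a,e) via R2 from road(a,a), cites(a,e)
round 1: derive conn(a,i) via R2 from road(a,a), cites(a,i)
round 1: derive conn(d,a) via R2 from road(d,g), cites(g,a)
round 1: derive conn(d,f) via R2 from road(d,g), cites(g,f)
round 1: derive conn(d,j) via R2 from road(d,i), cites(i,j)
round 1: derive conn(g,a) via R2 from road(g,i), cites(i,a)
round 1: derive conn(g,j) via R2 from road(g,i), cites(i,j)
round 1: derive conn(i,a) via R2 from road(i,g), cites(g,a)
round 1: derive conn(i,f) via R2 from road(i,g), cites(g,f)
round 2: derive conn(d,d) via R1 from conn(d,a), road(a,d)
round 2: derive conn(g,d) via R1 from conn(g,a), road(a,d)
round 2: derive conn(g,f) via R1 from conn(g,a), road(a,f)
round 2: derive conn(g,g) via R1 from conn(g,a), road(a,g)
round 2: derive conn(i,d) via R1 from conn(i,a), road(a,d)
round 2: derive conn(i,i) via R1 from conn(i,g), road(g,i)

yes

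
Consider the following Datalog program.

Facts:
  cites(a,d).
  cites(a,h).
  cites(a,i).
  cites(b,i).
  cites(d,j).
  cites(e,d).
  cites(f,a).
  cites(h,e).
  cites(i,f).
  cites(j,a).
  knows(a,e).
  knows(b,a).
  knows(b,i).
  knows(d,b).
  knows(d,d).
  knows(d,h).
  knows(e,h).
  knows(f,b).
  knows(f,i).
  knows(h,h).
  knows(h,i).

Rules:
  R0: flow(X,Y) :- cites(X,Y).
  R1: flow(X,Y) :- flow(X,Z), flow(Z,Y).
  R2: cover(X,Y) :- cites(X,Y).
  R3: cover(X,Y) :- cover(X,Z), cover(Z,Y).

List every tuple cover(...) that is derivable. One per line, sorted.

round 1: derive cover(a,d) via R2 from cites(a,d)
round 1: derive cover(a,h) via R2 from cites(a,h)
round 1: derive cover(a,i) via R2 from cites(a,i)
round 1: derive cover(b,i) via R2 from cites(b,i)
round 1: derive cover(d,j) via R2 from cites(d,j)
round 1: derive cover(e,d) via R2 from cites(e,d)
round 1: derive cover(f,a) via R2 from cites(f,a)
round 1: derive cover(h,e) via R2 from cites(h,e)
round 1: derive cover(i,f) via R2 from cites(i,f)
round 1: derive cover(j,a) via R2 from cites(j,a)
round 2: derive cover(a,e) via R3 from cover(a,h), cover(h,e)
round 2: derive cover(a,f) via R3 from cover(a,i), cover(i,f)
round 2: derive cover(a,j) via R3 from cover(a,d), cover(d,j)
round 2: derive cover(b,f) via R3 from cover(b,i), cover(i,f)
round 2: derive cover(d,a) via R3 from cover(d,j), cover(j,a)
round 2: derive cover(e,j) via R3 from cover(e,d), cover(d,j)
round 2: derive cover(f,d) via R3 from cover(f,a), cover(a,d)
round 2: derive cover(f,h) via R3 from cover(f,a), cover(a,h)
round 2: derive cover(f,i) via R3 from cover(f,a), cover(a,i)
round 2: derive cover(h,d) via R3 from cover(h,e), cover(e,d)
round 2: derive cover(i,a) via R3 from cover(i,f), cover(f,a)
round 2: derive cover(j,d) via R3 from cover(j,a), cover(a,d)
round 2: derive cover(j,h) via R3 from cover(j,a), cover(a,h)
round 2: derive cover(j,i) via R3 from cover(j,a), cover(a,i)
round 3: derive cover(a,a) via R3 from cover(a,d), cover(d,a)
round 3: derive cover(b,a) via R3 from cover(b,f), cover(f,a)
round 3: derive cover(b,d) via R3 from cover(b,f), cover(f,d)
round 3: derive cover(b,h) via R3 from cover(b,f), cover(f,h)
round 3: derive cover(d,d) via R3 from cover(d,a), cover(a,d)
round 3: derive cover(d,e) via R3 from cover(d,a), cover(a,e)
round 3: derive cover(d,f) via R3 from cover(d,a), cover(a,f)
round 3: derive cover(d,h) via R3 from cover(d,a), cover(a,h)
round 3: derive cover(d,i) via R3 from cover(d,a), cover(a,i)
round 3: derive cover(e,a) via R3 from cover(e,d), cover(d,a)
round 3: derive cover(e,h) via R3 from cover(e,j), cover(j,h)
round 3: derive cover(e,i) via R3 from cover(e,j), cover(j,i)
round 3: derive cover(f,e) via R3 from cover(f,a), cover(a,e)
round 3: derive cover(f,f) via R3 from cover(f,a), cover(a,f)
round 3: derive cover(f,j) via R3 from cover(f,a), cover(a,j)
round 3: derive cover(h,a) via R3 from cover(h,d), cover(d,a)
round 3: derive cover(h,j) via R3 from cover(h,d), cover(d,j)
round 3: derive cover(i,d) via R3 from cover(i,a), cover(a,d)
round 3: derive cover(i,e) via R3 from cover(i,a), cover(a,e)
round 3: derive cover(i,h) via R3 from cover(i,a), cover(a,h)
round 3: derive cover(i,i) via R3 from cover(i,a), cover(a,i)
round 3: derive cover(i,j) via R3 from cover(i,a), cover(a,j)
round 3: derive cover(j,e) via R3 from cover(j,a), cover(a,e)
round 3: derive cover(j,f) via R3 from cover(j,a), cover(a,f)
round 3: derive cover(j,j) via R3 from cover(j,a), cover(a,j)
round 4: derive cover(b,e) via R3 from cover(b,a), cover(a,e)
round 4: derive cover(b,j) via R3 from cover(b,a), cover(a,j)
round 4: derive cover(e,e) via R3 from cover(e,a), cover(a,e)
round 4: derive cover(e,f) via R3 from cover(e,a), cover(a,f)
round 4: derive cover(h,f) via R3 from cover(h,a), cover(a,f)
round 4: derive cover(h,h) via R3 from cover(h,a), cover(a,h)
round 4: derive cover(h,i) via R3 from cover(h,a), cover(a,i)

cover(a,a)
cover(a,d)
cover(a,e)
cover(a,f)
cover(a,h)
cover(a,i)
cover(a,j)
cover(b,a)
cover(b,d)
cover(b,e)
cover(b,f)
cover(b,h)
cover(b,i)
cover(b,j)
cover(d,a)
cover(d,d)
cover(d,e)
cover(d,f)
cover(d,h)
cover(d,i)
cover(d,j)
cover(e,a)
cover(e,d)
cover(e,e)
cover(e,f)
cover(e,h)
cover(e,i)
cover(e,j)
cover(f,a)
cover(f,d)
cover(f,e)
cover(f,f)
cover(f,h)
cover(f,i)
cover(f,j)
cover(h,a)
cover(h,d)
cover(h,e)
cover(h,f)
cover(h,h)
cover(h,i)
cover(h,j)
cover(i,a)
cover(i,d)
cover(i,e)
cover(i,f)
cover(i,h)
cover(i,i)
cover(i,j)
cover(j,a)
cover(j,d)
cover(j,e)
cover(j,f)
cover(j,h)
cover(j,i)
cover(j,j)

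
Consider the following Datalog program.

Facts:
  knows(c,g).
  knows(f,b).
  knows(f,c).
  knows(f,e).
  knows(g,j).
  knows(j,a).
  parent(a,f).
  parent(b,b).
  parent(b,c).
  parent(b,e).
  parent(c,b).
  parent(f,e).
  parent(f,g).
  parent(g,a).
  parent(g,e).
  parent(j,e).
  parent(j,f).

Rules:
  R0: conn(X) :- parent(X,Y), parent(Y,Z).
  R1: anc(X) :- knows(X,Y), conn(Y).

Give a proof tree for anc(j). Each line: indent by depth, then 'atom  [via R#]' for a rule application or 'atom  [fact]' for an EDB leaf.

anc(j)  [via R1]
  knows(j,a)  [fact]
  conn(a)  [via R0]
    parent(a,f)  [fact]
    parent(f,e)  [fact]

round 1: derive conn(a) via R0 from parent(a,f), parent(f,e)
round 1: derive conn(b) via R0 from parent(b,b), parent(b,b)
round 1: derive conn(c) via R0 from parent(c,b), parent(b,b)
round 1: derive conn(f) via R0 from parent(f,g), parent(g,a)
round 1: derive conn(g) via R0 from parent(g,a), parent(a,f)
round 1: derive conn(j) via R0 from parent(j,f), parent(f,e)
round 2: derive anc(c) via R1 from knows(c,g), conn(g)
round 2: derive anc(f) via R1 from knows(f,b), conn(b)
round 2: derive anc(g) via R1 from knows(g,j), conn(j)
round 2: derive anc(j) via R1 from knows(j,a), conn(a)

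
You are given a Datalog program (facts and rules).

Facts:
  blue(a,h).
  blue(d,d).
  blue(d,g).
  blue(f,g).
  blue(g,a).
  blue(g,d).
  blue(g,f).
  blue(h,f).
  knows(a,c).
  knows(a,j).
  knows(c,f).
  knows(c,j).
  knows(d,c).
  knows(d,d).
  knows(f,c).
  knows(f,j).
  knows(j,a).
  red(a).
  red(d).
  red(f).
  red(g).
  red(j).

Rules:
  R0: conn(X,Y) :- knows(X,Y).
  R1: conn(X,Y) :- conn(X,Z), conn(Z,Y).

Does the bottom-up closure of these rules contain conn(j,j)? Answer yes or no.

yes

round 1: derive conn(a,c) via R0 from knows(a,c)
round 1: derive conn(a,j) via R0 from knows(a,j)
round 1: derive conn(c,f) via R0 from knows(c,f)
round 1: derive conn(c,j) via R0 from knows(c,j)
round 1: derive conn(d,c) via R0 from knows(d,c)
round 1: derive conn(d,d) via R0 from knows(d,d)
round 1: derive conn(f,c) via R0 from knows(f,c)
round 1: derive conn(f,j) via R0 from knows(f,j)
round 1: derive conn(j,a) via R0 from knows(j,a)
round 2: derive conn(a,a) via R1 from conn(a,j), conn(j,a)
round 2: derive conn(a,f) via R1 from conn(a,c), conn(c,f)
round 2: derive conn(c,a) via R1 from conn(c,j), conn(j,a)
round 2: derive conn(c,c) via R1 from conn(c,f), conn(f,c)
round 2: derive conn(d,f) via R1 from conn(d,c), conn(c,f)
round 2: derive conn(d,j) via R1 from conn(d,c), conn(c,j)
round 2: derive conn(f,a) via R1 from conn(f,j), conn(j,a)
round 2: derive conn(f,f) via R1 from conn(f,c), conn(c,f)
round 2: derive conn(j,c) via R1 from conn(j,a), conn(a,c)
round 2: derive conn(j,j) via R1 from conn(j,a), conn(a,j)
round 3: derive conn(d,a) via R1 from conn(d,c), conn(c,a)
round 3: derive conn(j,f) via R1 from conn(j,a), conn(a,f)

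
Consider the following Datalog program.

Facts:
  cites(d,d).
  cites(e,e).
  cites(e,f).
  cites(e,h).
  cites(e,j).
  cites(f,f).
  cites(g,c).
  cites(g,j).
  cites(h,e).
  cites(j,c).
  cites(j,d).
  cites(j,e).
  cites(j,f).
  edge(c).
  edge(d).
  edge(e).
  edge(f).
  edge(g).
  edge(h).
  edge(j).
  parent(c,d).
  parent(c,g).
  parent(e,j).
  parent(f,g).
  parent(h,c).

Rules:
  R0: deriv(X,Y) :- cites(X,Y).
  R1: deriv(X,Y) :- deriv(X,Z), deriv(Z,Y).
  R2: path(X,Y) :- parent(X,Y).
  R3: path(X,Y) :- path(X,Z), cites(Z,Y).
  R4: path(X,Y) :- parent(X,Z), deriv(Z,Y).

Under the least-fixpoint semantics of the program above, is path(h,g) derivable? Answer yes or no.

no

round 1: derive deriv(d,d) via R0 from cites(d,d)
round 1: derive deriv(e,e) via R0 from cites(e,e)
round 1: derive deriv(e,f) via R0 from cites(e,f)
round 1: derive deriv(e,h) via R0 from cites(e,h)
round 1: derive deriv(e,j) via R0 from cites(e,j)
round 1: derive deriv(f,f) via R0 from cites(f,f)
round 1: derive deriv(g,c) via R0 from cites(g,c)
round 1: derive deriv(g,j) via R0 from cites(g,j)
round 1: derive deriv(h,e) via R0 from cites(h,e)
round 1: derive deriv(j,c) via R0 from cites(j,c)
round 1: derive deriv(j,d) via R0 from cites(j,d)
round 1: derive deriv(j,e) via R0 from cites(j,e)
round 1: derive deriv(j,f) via R0 from cites(j,f)
round 1: derive path(c,d) via R2 from parent(c,d)
round 1: derive path(c,g) via R2 from parent(c,g)
round 1: derive path(e,j) via R2 from parent(e,j)
round 1: derive path(f,g) via R2 from parent(f,g)
round 1: derive path(h,c) via R2 from parent(h,c)
round 2: derive deriv(e,c) via R1 from deriv(e,j), deriv(j,c)
round 2: derive deriv(e,d) via R1 from deriv(e,j), deriv(j,d)
round 2: derive deriv(g,d) via R1 from deriv(g,j), deriv(j,d)
round 2: derive deriv(g,e) via R1 from deriv(g,j), deriv(j,e)
round 2: derive deriv(g,f) via R1 from deriv(g,j), deriv(j,f)
round 2: derive deriv(h,f) via R1 from deriv(h,e), deriv(e,f)
round 2: derive deriv(h,h) via R1 from deriv(h,e), deriv(e,h)
round 2: derive deriv(h,j) via R1 from deriv(h,e), deriv(e,j)
round 2: derive deriv(j,h) via R1 from deriv(j,e), deriv(e,h)
round 2: derive deriv(j,j) via R1 from deriv(j,e), deriv(e,j)
round 2: derive path(c,c) via R3 from path(c,g), cites(g,c)
round 2: derive path(c,j) via R3 from path(c,g), cites(g,j)
round 2: derive path(e,c) via R3 from path(e,j), cites(j,c)
round 2: derive path(e,d) via R3 from path(e,j), cites(j,d)
round 2: derive path(e,e) via R3 from path(e,j), cites(j,e)
round 2: derive path(e,f) via R3 from path(e,j), cites(j,f)
round 2: derive path(f,c) via R3 from path(f,g), cites(g,c)
round 2: derive path(f,j) via R3 from path(f,g), cites(g,j)
round 3: derive deriv(g,h) via R1 from deriv(g,e), deriv(e,h)
round 3: derive deriv(h,c) via R1 from deriv(h,e), deriv(e,c)
round 3: derive deriv(h,d) via R1 from deriv(h,e), deriv(e,d)
round 3: derive path(c,e) via R3 from path(c,j), cites(j,e)
round 3: derive path(c,f) via R3 from path(c,j), cites(j,f)
round 3: derive path(e,h) via R3 from path(e,e), cites(e,h)
round 3: derive path(f,d) via R3 from path(f,j), cites(j,d)
round 3: derive path(f,e) via R3 from path(f,j), cites(j,e)
round 3: derive path(f,f) via R3 from path(f,j), cites(j,f)
round 4: derive path(c,h) via R3 from path(c,e), cites(e,h)
round 4: derive path(f,h) via R3 from path(f,e), cites(e,h)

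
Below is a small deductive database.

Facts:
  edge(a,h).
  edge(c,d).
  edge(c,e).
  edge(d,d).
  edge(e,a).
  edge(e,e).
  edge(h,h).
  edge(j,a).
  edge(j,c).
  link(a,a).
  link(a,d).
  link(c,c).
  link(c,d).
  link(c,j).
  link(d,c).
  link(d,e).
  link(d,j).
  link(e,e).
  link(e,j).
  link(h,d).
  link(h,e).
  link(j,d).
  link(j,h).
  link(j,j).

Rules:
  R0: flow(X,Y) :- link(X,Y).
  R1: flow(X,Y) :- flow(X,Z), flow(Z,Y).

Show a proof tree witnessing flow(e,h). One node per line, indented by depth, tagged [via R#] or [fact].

round 1: derive flow(a,a) via R0 from link(a,a)
round 1: derive flow(a,d) via R0 from link(a,d)
round 1: derive flow(c,c) via R0 from link(c,c)
round 1: derive flow(c,d) via R0 from link(c,d)
round 1: derive flow(c,j) via R0 from link(c,j)
round 1: derive flow(d,c) via R0 from link(d,c)
round 1: derive flow(d,e) via R0 from link(d,e)
round 1: derive flow(d,j) via R0 from link(d,j)
round 1: derive flow(e,e) via R0 from link(e,e)
round 1: derive flow(e,j) via R0 from link(e,j)
round 1: derive flow(h,d) via R0 from link(h,d)
round 1: derive flow(h,e) via R0 from link(h,e)
round 1: derive flow(j,d) via R0 from link(j,d)
round 1: derive flow(j,h) via R0 from link(j,h)
round 1: derive flow(j,j) via R0 from link(j,j)
round 2: derive flow(a,c) via R1 from flow(a,d), flow(d,c)
round 2: derive flow(a,e) via R1 from flow(a,d), flow(d,e)
round 2: derive flow(a,j) via R1 from flow(a,d), flow(d,j)
round 2: derive flow(c,e) via R1 from flow(c,d), flow(d,e)
round 2: derive flow(c,h) via R1 from flow(c,j), flow(j,h)
round 2: derive flow(d,d) via R1 from flow(d,c), flow(c,d)
round 2: derive flow(d,h) via R1 from flow(d,j), flow(j,h)
round 2: derive flow(e,d) via R1 from flow(e,j), flow(j,d)
round 2: derive flow(e,h) via R1 from flow(e,j), flow(j,h)
round 2: derive flow(h,c) via R1 from flow(h,d), flow(d,c)
round 2: derive flow(h,j) via R1 from flow(h,d), flow(d,j)
round 2: derive flow(j,c) via R1 from flow(j,d), flow(d,c)
round 2: derive flow(j,e) via R1 from flow(j,d), flow(d,e)
round 3: derive flow(a,h) via R1 from flow(a,c), flow(c,h)
round 3: derive flow(e,c) via R1 from flow(e,d), flow(d,c)
round 3: derive flow(h,h) via R1 from flow(h,c), flow(c,h)

flow(e,h)  [via R1]
  flow(e,j)  [via R0]
    link(e,j)  [fact]
  flow(j,h)  [via R0]
    link(j,h)  [fact]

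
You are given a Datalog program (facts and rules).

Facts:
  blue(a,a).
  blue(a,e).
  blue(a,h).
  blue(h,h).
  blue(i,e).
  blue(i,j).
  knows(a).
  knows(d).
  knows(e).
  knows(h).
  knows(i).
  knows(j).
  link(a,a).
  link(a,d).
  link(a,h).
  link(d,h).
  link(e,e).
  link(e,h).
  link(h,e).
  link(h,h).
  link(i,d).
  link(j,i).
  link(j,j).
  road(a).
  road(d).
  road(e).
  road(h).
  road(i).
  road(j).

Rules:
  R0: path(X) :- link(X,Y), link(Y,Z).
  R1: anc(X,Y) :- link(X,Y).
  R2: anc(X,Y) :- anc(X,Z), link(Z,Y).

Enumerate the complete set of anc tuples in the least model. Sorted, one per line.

round 1: derive anc(a,a) via R1 from link(a,a)
round 1: derive anc(a,d) via R1 from link(a,d)
round 1: derive anc(a,h) via R1 from link(a,h)
round 1: derive anc(d,h) via R1 from link(d,h)
round 1: derive anc(e,e) via R1 from link(e,e)
round 1: derive anc(e,h) via R1 from link(e,h)
round 1: derive anc(h,e) via R1 from link(h,e)
round 1: derive anc(h,h) via R1 from link(h,h)
round 1: derive anc(i,d) via R1 from link(i,d)
round 1: derive anc(j,i) via R1 from link(j,i)
round 1: derive anc(j,j) via R1 from link(j,j)
round 2: derive anc(a,e) via R2 from anc(a,h), link(h,e)
round 2: derive anc(d,e) via R2 from anc(d,h), link(h,e)
round 2: derive anc(i,h) via R2 from anc(i,d), link(d,h)
round 2: derive anc(j,d) via R2 from anc(j,i), link(i,d)
round 3: derive anc(i,e) via R2 from anc(i,h), link(h,e)
round 3: derive anc(j,h) via R2 from anc(j,d), link(d,h)
round 4: derive anc(j,e) via R2 from anc(j,h), link(h,e)

anc(a,a)
anc(a,d)
anc(a,e)
anc(a,h)
anc(d,e)
anc(d,h)
anc(e,e)
anc(e,h)
anc(h,e)
anc(h,h)
anc(i,d)
anc(i,e)
anc(i,h)
anc(j,d)
anc(j,e)
anc(j,h)
anc(j,i)
anc(j,j)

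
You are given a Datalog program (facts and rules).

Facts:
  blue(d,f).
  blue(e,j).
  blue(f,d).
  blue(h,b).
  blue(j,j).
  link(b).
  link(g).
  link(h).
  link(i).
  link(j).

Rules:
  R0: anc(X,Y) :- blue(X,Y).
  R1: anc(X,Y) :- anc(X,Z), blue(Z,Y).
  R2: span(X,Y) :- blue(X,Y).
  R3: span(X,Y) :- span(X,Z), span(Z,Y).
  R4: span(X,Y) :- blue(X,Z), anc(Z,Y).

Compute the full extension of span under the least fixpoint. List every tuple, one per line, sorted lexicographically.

round 1: derive anc(d,f) via R0 from blue(d,f)
round 1: derive anc(e,j) via R0 from blue(e,j)
round 1: derive anc(f,d) via R0 from blue(f,d)
round 1: derive anc(h,b) via R0 from blue(h,b)
round 1: derive anc(j,j) via R0 from blue(j,j)
round 1: derive span(d,f) via R2 from blue(d,f)
round 1: derive span(e,j) via R2 from blue(e,j)
round 1: derive span(f,d) via R2 from blue(f,d)
round 1: derive span(h,b) via R2 from blue(h,b)
round 1: derive span(j,j) via R2 from blue(j,j)
round 2: derive anc(d,d) via R1 from anc(d,f), blue(f,d)
round 2: derive anc(f,f) via R1 from anc(f,d), blue(d,f)
round 2: derive span(d,d) via R3 from span(d,f), span(f,d)
round 2: derive span(f,f) via R3 from span(f,d), span(d,f)

span(d,d)
span(d,f)
span(e,j)
span(f,d)
span(f,f)
span(h,b)
span(j,j)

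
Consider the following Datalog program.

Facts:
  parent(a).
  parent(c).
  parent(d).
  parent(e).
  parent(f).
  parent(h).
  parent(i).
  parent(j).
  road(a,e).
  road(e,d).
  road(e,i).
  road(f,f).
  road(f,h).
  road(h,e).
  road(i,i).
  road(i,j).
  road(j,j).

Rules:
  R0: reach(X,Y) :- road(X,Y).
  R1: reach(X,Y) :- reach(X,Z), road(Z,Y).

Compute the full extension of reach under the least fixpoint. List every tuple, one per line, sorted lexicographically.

round 1: derive reach(a,e) via R0 from road(a,e)
round 1: derive reach(e,d) via R0 from road(e,d)
round 1: derive reach(e,i) via R0 from road(e,i)
round 1: derive reach(f,f) via R0 from road(f,f)
round 1: derive reach(f,h) via R0 from road(f,h)
round 1: derive reach(h,e) via R0 from road(h,e)
round 1: derive reach(i,i) via R0 from road(i,i)
round 1: derive reach(i,j) via R0 from road(i,j)
round 1: derive reach(j,j) via R0 from road(j,j)
round 2: derive reach(a,d) via R1 from reach(a,e), road(e,d)
round 2: derive reach(a,i) via R1 from reach(a,e), road(e,i)
round 2: derive reach(e,j) via R1 from reach(e,i), road(i,j)
round 2: derive reach(f,e) via R1 from reach(f,h), road(h,e)
round 2: derive reach(h,d) via R1 from reach(h,e), road(e,d)
round 2: derive reach(h,i) via R1 from reach(h,e), road(e,i)
round 3: derive reach(a,j) via R1 from reach(a,i), road(i,j)
round 3: derive reach(f,d) via R1 from reach(f,e), road(e,d)
round 3: derive reach(f,i) via R1 from reach(f,e), road(e,i)
round 3: derive reach(h,j) via R1 from reach(h,i), road(i,j)
round 4: derive reach(f,j) via R1 from reach(f,i), road(i,j)

reach(a,d)
reach(a,e)
reach(a,i)
reach(a,j)
reach(e,d)
reach(e,i)
reach(e,j)
reach(f,d)
reach(f,e)
reach(f,f)
reach(f,h)
reach(f,i)
reach(f,j)
reach(h,d)
reach(h,e)
reach(h,i)
reach(h,j)
reach(i,i)
reach(i,j)
reach(j,j)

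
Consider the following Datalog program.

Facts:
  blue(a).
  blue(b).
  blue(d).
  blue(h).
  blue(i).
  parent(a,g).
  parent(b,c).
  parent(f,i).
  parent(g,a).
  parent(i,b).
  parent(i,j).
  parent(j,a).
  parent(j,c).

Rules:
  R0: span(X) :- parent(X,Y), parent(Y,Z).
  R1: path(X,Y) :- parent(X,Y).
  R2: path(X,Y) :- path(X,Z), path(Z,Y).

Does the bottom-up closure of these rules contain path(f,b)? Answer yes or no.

round 1: derive path(a,g) via R1 from parent(a,g)
round 1: derive path(b,c) via R1 from parent(b,c)
round 1: derive path(f,i) via R1 from parent(f,i)
round 1: derive path(g,a) via R1 from parent(g,a)
round 1: derive path(i,b) via R1 from parent(i,b)
round 1: derive path(i,j) via R1 from parent(i,j)
round 1: derive path(j,a) via R1 from parent(j,a)
round 1: derive path(j,c) via R1 from parent(j,c)
round 2: derive path(a,a) via R2 from path(a,g), path(g,a)
round 2: derive path(f,b) via R2 from path(f,i), path(i,b)
round 2: derive path(f,j) via R2 from path(f,i), path(i,j)
round 2: derive path(g,g) via R2 from path(g,a), path(a,g)
round 2: derive path(i,a) via R2 from path(i,j), path(j,a)
round 2: derive path(i,c) via R2 from path(i,b), path(b,c)
round 2: derive path(j,g) via R2 from path(j,a), path(a,g)
round 3: derive path(f,a) via R2 from path(f,i), path(i,a)
round 3: derive path(f,c) via R2 from path(f,b), path(b,c)
round 3: derive path(f,g) via R2 from path(f,j), path(j,g)
round 3: derive path(i,g) via R2 from path(i,a), path(a,g)

yes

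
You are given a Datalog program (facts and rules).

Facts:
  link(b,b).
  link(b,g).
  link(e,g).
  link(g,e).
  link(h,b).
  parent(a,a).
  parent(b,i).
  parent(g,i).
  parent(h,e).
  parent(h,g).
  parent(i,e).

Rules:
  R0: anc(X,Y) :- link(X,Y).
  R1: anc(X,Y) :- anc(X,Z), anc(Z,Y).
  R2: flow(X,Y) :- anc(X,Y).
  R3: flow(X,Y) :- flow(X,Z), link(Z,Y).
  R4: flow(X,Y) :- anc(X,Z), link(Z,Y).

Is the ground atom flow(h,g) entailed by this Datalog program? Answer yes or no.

round 1: derive anc(b,b) via R0 from link(b,b)
round 1: derive anc(b,g) via R0 from link(b,g)
round 1: derive anc(e,g) via R0 from link(e,g)
round 1: derive anc(g,e) via R0 from link(g,e)
round 1: derive anc(h,b) via R0 from link(h,b)
round 2: derive anc(b,e) via R1 from anc(b,g), anc(g,e)
round 2: derive anc(e,e) via R1 from anc(e,g), anc(g,e)
round 2: derive anc(g,g) via R1 from anc(g,e), anc(e,g)
round 2: derive anc(h,g) via R1 from anc(h,b), anc(b,g)
round 2: derive flow(b,b) via R2 from anc(b,b)
round 2: derive flow(b,g) via R2 from anc(b,g)
round 2: derive flow(e,g) via R2 from anc(e,g)
round 2: derive flow(g,e) via R2 from anc(g,e)
round 2: derive flow(h,b) via R2 from anc(h,b)
round 2: derive flow(b,e) via R4 from anc(b,g), link(g,e)
round 2: derive flow(e,e) via R4 from anc(e,g), link(g,e)
round 2: derive flow(g,g) via R4 from anc(g,e), link(e,g)
round 2: derive flow(h,g) via R4 from anc(h,b), link(b,g)
round 3: derive anc(h,e) via R1 from anc(h,b), anc(b,e)
round 3: derive flow(h,e) via R3 from flow(h,g), link(g,e)

yes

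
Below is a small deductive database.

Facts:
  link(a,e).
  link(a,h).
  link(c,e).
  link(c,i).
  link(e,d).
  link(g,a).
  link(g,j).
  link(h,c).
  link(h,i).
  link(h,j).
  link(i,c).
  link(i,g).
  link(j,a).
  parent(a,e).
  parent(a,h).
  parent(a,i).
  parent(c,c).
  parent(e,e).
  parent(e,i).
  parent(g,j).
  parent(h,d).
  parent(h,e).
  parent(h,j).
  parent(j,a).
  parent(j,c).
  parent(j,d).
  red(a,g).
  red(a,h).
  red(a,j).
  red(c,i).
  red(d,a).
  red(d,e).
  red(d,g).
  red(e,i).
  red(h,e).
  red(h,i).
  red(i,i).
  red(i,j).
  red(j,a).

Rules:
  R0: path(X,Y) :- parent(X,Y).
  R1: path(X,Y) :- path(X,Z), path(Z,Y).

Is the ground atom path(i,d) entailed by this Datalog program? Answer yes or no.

no

round 1: derive path(a,e) via R0 from parent(a,e)
round 1: derive path(a,h) via R0 from parent(a,h)
round 1: derive path(a,i) via R0 from parent(a,i)
round 1: derive path(c,c) via R0 from parent(c,c)
round 1: derive path(e,e) via R0 from parent(e,e)
round 1: derive path(e,i) via R0 from parent(e,i)
round 1: derive path(g,j) via R0 from parent(g,j)
round 1: derive path(h,d) via R0 from parent(h,d)
round 1: derive path(h,e) via R0 from parent(h,e)
round 1: derive path(h,j) via R0 from parent(h,j)
round 1: derive path(j,a) via R0 from parent(j,a)
round 1: derive path(j,c) via R0 from parent(j,c)
round 1: derive path(j,d) via R0 from parent(j,d)
round 2: derive path(a,d) via R1 from path(a,h), path(h,d)
round 2: derive path(a,j) via R1 from path(a,h), path(h,j)
round 2: derive path(g,a) via R1 from path(g,j), path(j,a)
round 2: derive path(g,c) via R1 from path(g,j), path(j,c)
round 2: derive path(g,d) via R1 from path(g,j), path(j,d)
round 2: derive path(h,a) via R1 from path(h,j), path(j,a)
round 2: derive path(h,c) via R1 from path(h,j), path(j,c)
round 2: derive path(h,i) via R1 from path(h,e), path(e,i)
round 2: derive path(j,e) via R1 from path(j,a), path(a,e)
round 2: derive path(j,h) via R1 from path(j,a), path(a,h)
round 2: derive path(j,i) via R1 from path(j,a), path(a,i)
round 3: derive path(a,a) via R1 from path(a,h), path(h,a)
round 3: derive path(a,c) via R1 from path(a,h), path(h,c)
round 3: derive path(g,e) via R1 from path(g,a), path(a,e)
round 3: derive path(g,h) via R1 from path(g,a), path(a,h)
round 3: derive path(g,i) via R1 from path(g,a), path(a,i)
round 3: derive path(h,h) via R1 from path(h,a), path(a,h)
round 3: derive path(j,j) via R1 from path(j,a), path(a,j)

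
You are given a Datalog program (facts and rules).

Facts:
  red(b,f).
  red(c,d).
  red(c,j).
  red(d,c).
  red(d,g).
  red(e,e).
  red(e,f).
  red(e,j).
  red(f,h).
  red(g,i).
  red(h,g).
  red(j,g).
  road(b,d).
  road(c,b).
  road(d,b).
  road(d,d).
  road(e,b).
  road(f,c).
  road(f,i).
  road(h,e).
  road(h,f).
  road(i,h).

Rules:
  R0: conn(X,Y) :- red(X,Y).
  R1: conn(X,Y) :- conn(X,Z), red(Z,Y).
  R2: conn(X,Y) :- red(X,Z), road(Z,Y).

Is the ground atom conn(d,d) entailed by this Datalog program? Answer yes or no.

round 1: derive conn(b,f) via R0 from red(b,f)
round 1: derive conn(c,d) via R0 from red(c,d)
round 1: derive conn(c,j) via R0 from red(c,j)
round 1: derive conn(d,c) via R0 from red(d,c)
round 1: derive conn(d,g) via R0 from red(d,g)
round 1: derive conn(e,e) via R0 from red(e,e)
round 1: derive conn(e,f) via R0 from red(e,f)
round 1: derive conn(e,j) via R0 from red(e,j)
round 1: derive conn(f,h) via R0 from red(f,h)
round 1: derive conn(g,i) via R0 from red(g,i)
round 1: derive conn(h,g) via R0 from red(h,g)
round 1: derive conn(j,g) via R0 from red(j,g)
round 1: derive conn(b,c) via R2 from red(b,f), road(f,c)
round 1: derive conn(b,i) via R2 from red(b,f), road(f,i)
round 1: derive conn(c,b) via R2 from red(c,d), road(d,b)
round 1: derive conn(d,b) via R2 from red(d,c), road(c,b)
round 1: derive conn(e,b) via R2 from red(e,e), road(e,b)
round 1: derive conn(e,c) via R2 from red(e,f), road(f,c)
round 1: derive conn(e,i) via R2 from red(e,f), road(f,i)
round 1: derive conn(f,e) via R2 from red(f,h), road(h,e)
round 1: derive conn(f,f) via R2 from red(f,h), road(h,f)
round 1: derive conn(g,h) via R2 from red(g,i), road(i,h)
round 2: derive conn(b,d) via R1 from conn(b,c), red(c,d)
round 2: derive conn(b,h) via R1 from conn(b,f), red(f,h)
round 2: derive conn(b,j) via R1 from conn(b,c), red(c,j)
round 2: derive conn(c,c) via R1 from conn(c,d), red(d,c)
round 2: derive conn(c,f) via R1 from conn(c,b), red(b,f)
round 2: derive conn(c,g) via R1 from conn(c,d), red(d,g)
round 2: derive conn(d,d) via R1 from conn(d,c), red(c,d)
round 2: derive conn(d,f) via R1 from conn(d,b), red(b,f)
round 2: derive conn(d,i) via R1 from conn(d,g), red(g,i)
round 2: derive conn(d,j) via R1 from conn(d,c), red(c,j)
round 2: derive conn(e,d) via R1 from conn(e,c), red(c,d)
round 2: derive conn(e,g) via R1 from conn(e,j), red(j,g)
round 2: derive conn(e,h) via R1 from conn(e,f), red(f,h)
round 2: derive conn(f,g) via R1 from conn(f,h), red(h,g)
round 2: derive conn(f,j) via R1 from conn(f,e), red(e,j)
round 2: derive conn(g,g) via R1 from conn(g,h), red(h,g)
round 2: derive conn(h,i) via R1 from conn(h,g), red(g,i)
round 2: derive conn(j,i) via R1 from conn(j,g), red(g,i)
round 3: derive conn(b,g) via R1 from conn(b,d), red(d,g)
round 3: derive conn(c,h) via R1 from conn(c,f), red(f,h)
round 3: derive conn(c,i) via R1 from conn(c,g), red(g,i)
round 3: derive conn(d,h) via R1 from conn(d,f), red(f,h)
round 3: derive conn(f,i) via R1 from conn(f,g), red(g,i)

yes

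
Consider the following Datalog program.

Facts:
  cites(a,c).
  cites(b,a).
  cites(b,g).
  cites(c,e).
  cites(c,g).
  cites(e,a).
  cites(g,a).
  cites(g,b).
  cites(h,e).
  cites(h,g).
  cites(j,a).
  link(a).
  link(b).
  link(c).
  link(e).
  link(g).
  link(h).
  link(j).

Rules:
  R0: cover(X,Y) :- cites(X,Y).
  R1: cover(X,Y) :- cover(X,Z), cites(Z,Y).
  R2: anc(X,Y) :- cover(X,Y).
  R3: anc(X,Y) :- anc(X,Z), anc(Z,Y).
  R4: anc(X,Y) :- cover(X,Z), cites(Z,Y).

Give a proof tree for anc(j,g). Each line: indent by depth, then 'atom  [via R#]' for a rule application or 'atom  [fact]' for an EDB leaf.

round 1: derive cover(a,c) via R0 from cites(a,c)
round 1: derive cover(b,a) via R0 from cites(b,a)
round 1: derive cover(b,g) via R0 from cites(b,g)
round 1: derive cover(c,e) via R0 from cites(c,e)
round 1: derive cover(c,g) via R0 from cites(c,g)
round 1: derive cover(e,a) via R0 from cites(e,a)
round 1: derive cover(g,a) via R0 from cites(g,a)
round 1: derive cover(g,b) via R0 from cites(g,b)
round 1: derive cover(h,e) via R0 from cites(h,e)
round 1: derive cover(h,g) via R0 from cites(h,g)
round 1: derive cover(j,a) via R0 from cites(j,a)
round 2: derive cover(a,e) via R1 from cover(a,c), cites(c,e)
round 2: derive cover(a,g) via R1 from cover(a,c), cites(c,g)
round 2: derive cover(b,b) via R1 from cover(b,g), cites(g,b)
round 2: derive cover(b,c) via R1 from cover(b,a), cites(a,c)
round 2: derive cover(c,a) via R1 from cover(c,e), cites(e,a)
round 2: derive cover(c,b) via R1 from cover(c,g), cites(g,b)
round 2: derive cover(e,c) via R1 from cover(e,a), cites(a,c)
round 2: derive cover(g,c) via R1 from cover(g,a), cites(a,c)
round 2: derive cover(g,g) via R1 from cover(g,b), cites(b,g)
round 2: derive cover(h,a) via R1 from cover(h,e), cites(e,a)
round 2: derive cover(h,b) via R1 from cover(h,g), cites(g,b)
round 2: derive cover(j,c) via R1 from cover(j,a), cites(a,c)
round 2: derive anc(a,c) via R2 from cover(a,c)
round 2: derive anc(b,a) via R2 from cover(b,a)
round 2: derive anc(b,g) via R2 from cover(b,g)
round 2: derive anc(c,e) via R2 from cover(c,e)
round 2: derive anc(c,g) via R2 from cover(c,g)
round 2: derive anc(e,a) via R2 from cover(e,a)
round 2: derive anc(g,a) via R2 from cover(g,a)
round 2: derive anc(g,b) via R2 from cover(g,b)
round 2: derive anc(h,e) via R2 from cover(h,e)
round 2: derive anc(h,g) via R2 from cover(h,g)
round 2: derive anc(j,a) via R2 from cover(j,a)
round 2: derive anc(a,e) via R4 from cover(a,c), cites(c,e)
round 2: derive anc(a,g) via R4 from cover(a,c), cites(c,g)
round 2: derive anc(b,b) via R4 from cover(b,g), cites(g,b)
round 2: derive anc(b,c) via R4 from cover(b,a), cites(a,c)
round 2: derive anc(c,a) via R4 from cover(c,e), cites(e,a)
round 2: derive anc(c,b) via R4 from cover(c,g), cites(g,b)
round 2: derive anc(e,c) via R4 from cover(e,a), cites(a,c)
round 2: derive anc(g,c) via R4 from cover(g,a), cites(a,c)
round 2: derive anc(g,g) via R4 from cover(g,b), cites(b,g)
round 2: derive anc(h,a) via R4 from cover(h,e), cites(e,a)
round 2: derive anc(h,b) via R4 from cover(h,g), cites(g,b)
round 2: derive anc(j,c) via R4 from cover(j,a), cites(a,c)
round 3: derive cover(a,a) via R1 from cover(a,e), cites(e,a)
round 3: derive cover(a,b) via R1 from cover(a,g), cites(g,b)
round 3: derive cover(b,e) via R1 from cover(b,c), cites(c,e)
round 3: derive cover(c,c) via R1 from cover(c,a), cites(a,c)
round 3: derive cover(e,e) via R1 from cover(e,c), cites(c,e)
round 3: derive cover(e,g) via R1 from cover(e,c), cites(c,g)
round 3: derive cover(g,e) via R1 from cover(g,c), cites(c,e)
round 3: derive cover(h,c) via R1 from cover(h,a), cites(a,c)
round 3: derive cover(j,e) via R1 from cover(j,c), cites(c,e)
round 3: derive cover(j,g) via R1 from cover(j,c), cites(c,g)
round 3: derive anc(a,a) via R3 from anc(a,c), anc(c,a)
round 3: derive anc(a,b) via R3 from anc(a,c), anc(c,b)
round 3: derive anc(b,e) via R3 from anc(b,a), anc(a,e)
round 3: derive anc(c,c) via R3 from anc(c,a), anc(a,c)
round 3: derive anc(e,b) via R3 from anc(e,c), anc(c,b)
round 3: derive anc(e,e) via R3 from anc(e,a), anc(a,e)
round 3: derive anc(e,g) via R3 from anc(e,a), anc(a,g)
round 3: derive anc(g,e) via R3 from anc(g,a), anc(a,e)
round 3: derive anc(h,c) via R3 from anc(h,a), anc(a,c)
round 3: derive anc(j,b) via R3 from anc(j,c), anc(c,b)
round 3: derive anc(j,e) via R3 from anc(j,a), anc(a,e)
round 3: derive anc(j,g) via R3 from anc(j,a), anc(a,g)
round 4: derive cover(e,b) via R1 from cover(e,g), cites(g,b)
round 4: derive cover(j,b) via R1 from cover(j,g), cites(g,b)

anc(j,g)  [via R3]
  anc(j,a)  [via R2]
    cover(j,a)  [via R0]
      cites(j,a)  [fact]
  anc(a,g)  [via R4]
    cover(a,c)  [via R0]
      cites(a,c)  [fact]
    cites(c,g)  [fact]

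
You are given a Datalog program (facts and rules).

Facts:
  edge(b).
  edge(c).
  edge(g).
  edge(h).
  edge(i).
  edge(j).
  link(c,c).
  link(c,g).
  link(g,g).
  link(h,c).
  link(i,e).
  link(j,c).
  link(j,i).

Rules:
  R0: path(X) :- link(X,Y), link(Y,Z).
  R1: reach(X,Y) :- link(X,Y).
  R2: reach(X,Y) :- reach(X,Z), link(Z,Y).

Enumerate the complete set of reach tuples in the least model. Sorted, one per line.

reach(c,c)
reach(c,g)
reach(g,g)
reach(h,c)
reach(h,g)
reach(i,e)
reach(j,c)
reach(j,e)
reach(j,g)
reach(j,i)

round 1: derive reach(c,c) via R1 from link(c,c)
round 1: derive reach(c,g) via R1 from link(c,g)
round 1: derive reach(g,g) via R1 from link(g,g)
round 1: derive reach(h,c) via R1 from link(h,c)
round 1: derive reach(i,e) via R1 from link(i,e)
round 1: derive reach(j,c) via R1 from link(j,c)
round 1: derive reach(j,i) via R1 from link(j,i)
round 2: derive reach(h,g) via R2 from reach(h,c), link(c,g)
round 2: derive reach(j,e) via R2 from reach(j,i), link(i,e)
round 2: derive reach(j,g) via R2 from reach(j,c), link(c,g)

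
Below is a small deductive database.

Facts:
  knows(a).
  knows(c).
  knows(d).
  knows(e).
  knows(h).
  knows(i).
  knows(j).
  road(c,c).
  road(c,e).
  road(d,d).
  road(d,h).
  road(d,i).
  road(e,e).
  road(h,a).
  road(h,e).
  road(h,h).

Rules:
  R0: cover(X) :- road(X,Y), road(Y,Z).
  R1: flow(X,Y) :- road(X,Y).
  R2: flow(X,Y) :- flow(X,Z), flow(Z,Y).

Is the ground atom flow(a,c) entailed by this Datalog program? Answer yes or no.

no

round 1: derive flow(c,c) via R1 from road(c,c)
round 1: derive flow(c,e) via R1 from road(c,e)
round 1: derive flow(d,d) via R1 from road(d,d)
round 1: derive flow(d,h) via R1 from road(d,h)
round 1: derive flow(d,i) via R1 from road(d,i)
round 1: derive flow(e,e) via R1 from road(e,e)
round 1: derive flow(h,a) via R1 from road(h,a)
round 1: derive flow(h,e) via R1 from road(h,e)
round 1: derive flow(h,h) via R1 from road(h,h)
round 2: derive flow(d,a) via R2 from flow(d,h), flow(h,a)
round 2: derive flow(d,e) via R2 from flow(d,h), flow(h,e)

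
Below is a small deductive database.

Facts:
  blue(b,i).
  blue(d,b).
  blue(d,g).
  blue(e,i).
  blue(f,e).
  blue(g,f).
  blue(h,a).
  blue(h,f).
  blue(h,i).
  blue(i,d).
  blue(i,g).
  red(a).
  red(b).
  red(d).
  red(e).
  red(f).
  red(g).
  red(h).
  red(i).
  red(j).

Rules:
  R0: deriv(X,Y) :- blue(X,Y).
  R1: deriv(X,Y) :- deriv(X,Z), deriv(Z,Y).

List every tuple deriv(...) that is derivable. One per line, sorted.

round 1: derive deriv(b,i) via R0 from blue(b,i)
round 1: derive deriv(d,b) via R0 from blue(d,b)
round 1: derive deriv(d,g) via R0 from blue(d,g)
round 1: derive deriv(e,i) via R0 from blue(e,i)
round 1: derive deriv(f,e) via R0 from blue(f,e)
round 1: derive deriv(g,f) via R0 from blue(g,f)
round 1: derive deriv(h,a) via R0 from blue(h,a)
round 1: derive deriv(h,f) via R0 from blue(h,f)
round 1: derive deriv(h,i) via R0 from blue(h,i)
round 1: derive deriv(i,d) via R0 from blue(i,d)
round 1: derive deriv(i,g) via R0 from blue(i,g)
round 2: derive deriv(b,d) via R1 from deriv(b,i), deriv(i,d)
round 2: derive deriv(b,g) via R1 from deriv(b,i), deriv(i,g)
round 2: derive deriv(d,f) via R1 from deriv(d,g), deriv(g,f)
round 2: derive deriv(d,i) via R1 from deriv(d,b), deriv(b,i)
round 2: derive deriv(e,d) via R1 from deriv(e,i), deriv(i,d)
round 2: derive deriv(e,g) via R1 from deriv(e,i), deriv(i,g)
round 2: derive deriv(f,i) via R1 from deriv(f,e), deriv(e,i)
round 2: derive deriv(g,e) via R1 from deriv(g,f), deriv(f,e)
round 2: derive deriv(h,d) via R1 from deriv(h,i), deriv(i,d)
round 2: derive deriv(h,e) via R1 from deriv(h,f), deriv(f,e)
round 2: derive deriv(h,g) via R1 from deriv(h,i), deriv(i,g)
round 2: derive deriv(i,b) via R1 from deriv(i,d), deriv(d,b)
round 2: derive deriv(i,f) via R1 from deriv(i,g), deriv(g,f)
round 3: derive deriv(b,b) via R1 from deriv(b,d), deriv(d,b)
round 3: derive deriv(b,e) via R1 from deriv(b,g), deriv(g,e)
round 3: derive deriv(b,f) via R1 from deriv(b,d), deriv(d,f)
round 3: derive deriv(d,d) via R1 from deriv(d,b), deriv(b,d)
round 3: derive deriv(d,e) via R1 from deriv(d,f), deriv(f,e)
round 3: derive deriv(e,b) via R1 from deriv(e,d), deriv(d,b)
round 3: derive deriv(e,e) via R1 from deriv(e,g), deriv(g,e)
round 3: derive deriv(e,f) via R1 from deriv(e,d), deriv(d,f)
round 3: derive deriv(f,b) via R1 from deriv(f,i), deriv(i,b)
round 3: derive deriv(f,d) via R1 from deriv(f,e), deriv(e,d)
round 3: derive deriv(f,f) via R1 from deriv(f,i), deriv(i,f)
round 3: derive deriv(f,g) via R1 from deriv(f,e), deriv(e,g)
round 3: derive deriv(g,d) via R1 from deriv(g,e), deriv(e,d)
round 3: derive deriv(g,g) via R1 from deriv(g,e), deriv(e,g)
round 3: derive deriv(g,i) via R1 from deriv(g,e), deriv(e,i)
round 3: derive deriv(h,b) via R1 from deriv(h,d), deriv(d,b)
round 3: derive deriv(i,e) via R1 from deriv(i,f), deriv(f,e)
round 3: derive deriv(i,i) via R1 from deriv(i,b), deriv(b,i)
round 4: derive deriv(g,b) via R1 from deriv(g,d), deriv(d,b)

deriv(b,b)
deriv(b,d)
deriv(b,e)
deriv(b,f)
deriv(b,g)
deriv(b,i)
deriv(d,b)
deriv(d,d)
deriv(d,e)
deriv(d,f)
deriv(d,g)
deriv(d,i)
deriv(e,b)
deriv(e,d)
deriv(e,e)
deriv(e,f)
deriv(e,g)
deriv(e,i)
deriv(f,b)
deriv(f,d)
deriv(f,e)
deriv(f,f)
deriv(f,g)
deriv(f,i)
deriv(g,b)
deriv(g,d)
deriv(g,e)
deriv(g,f)
deriv(g,g)
deriv(g,i)
deriv(h,a)
deriv(h,b)
deriv(h,d)
deriv(h,e)
deriv(h,f)
deriv(h,g)
deriv(h,i)
deriv(i,b)
deriv(i,d)
deriv(i,e)
deriv(i,f)
deriv(i,g)
deriv(i,i)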